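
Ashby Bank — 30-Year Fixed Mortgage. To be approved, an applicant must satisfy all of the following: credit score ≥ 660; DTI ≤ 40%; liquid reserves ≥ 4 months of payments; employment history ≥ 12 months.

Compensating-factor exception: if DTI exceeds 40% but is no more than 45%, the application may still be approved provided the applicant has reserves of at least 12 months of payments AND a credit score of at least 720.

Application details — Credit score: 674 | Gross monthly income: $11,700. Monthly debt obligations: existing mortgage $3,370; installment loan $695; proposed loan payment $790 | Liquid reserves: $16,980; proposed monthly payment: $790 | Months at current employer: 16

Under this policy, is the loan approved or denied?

Denied

Credit score 674 ≥ 660 (meets base)
Total debts = (3,370 + 695 + 790) = 4,855. DTI: 4,855 ÷ 11,700 = 41.5%, over the 40% base limit.
Liquid reserves cover 16,980/790 = 21.5 months — ≥ 4 required
Employment 16 ≥ 12 months
DTI 41.5% is within the 40%–45% exception band; checking compensating factors.
Override check — reserves: 21.5 mo (ok); score: 674 (below 720).
Compensating-factor requirement not fully met.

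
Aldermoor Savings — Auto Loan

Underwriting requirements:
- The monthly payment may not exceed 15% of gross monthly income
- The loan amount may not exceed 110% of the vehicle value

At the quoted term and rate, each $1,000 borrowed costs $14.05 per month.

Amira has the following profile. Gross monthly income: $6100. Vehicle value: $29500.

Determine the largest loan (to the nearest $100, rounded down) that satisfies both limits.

Payment cap: 15% × $6,100 = $915/month.
At $14.05 per $1,000, that supports 915/14.05 × 1,000 ≈ $65,124 → $65,100.
LTV cap: 110% × $29,500 = $32,450 → $32,400.
Binding constraint: loan-to-value.

$32,400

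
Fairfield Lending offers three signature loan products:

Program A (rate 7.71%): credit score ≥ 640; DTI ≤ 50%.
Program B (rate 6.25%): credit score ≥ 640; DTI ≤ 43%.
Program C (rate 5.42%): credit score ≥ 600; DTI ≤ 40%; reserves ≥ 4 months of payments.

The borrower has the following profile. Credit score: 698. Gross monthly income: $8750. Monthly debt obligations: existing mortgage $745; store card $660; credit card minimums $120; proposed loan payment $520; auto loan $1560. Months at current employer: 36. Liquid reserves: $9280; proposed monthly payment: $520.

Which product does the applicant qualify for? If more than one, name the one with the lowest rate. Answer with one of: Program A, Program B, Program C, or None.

Program B

Total debts = (745 + 660 + 120 + 520 + 1,560) = 3,605; DTI = 3,605/8,750 = 41.2%.
Reserves = 9,280/520 = 17.8 months.
Program A: score 698 ≥ 640; DTI 41.2% ≤ 50% → qualifies.
Program B: score 698 ≥ 640; DTI 41.2% ≤ 43% → qualifies.
Program C: score 698 ≥ 600; DTI 41.2% > 40%; reserves 17.8 ≥ 4 mo → does not qualify.
Qualifying: Program A, Program B. Lowest rate is 6.25% → Program B.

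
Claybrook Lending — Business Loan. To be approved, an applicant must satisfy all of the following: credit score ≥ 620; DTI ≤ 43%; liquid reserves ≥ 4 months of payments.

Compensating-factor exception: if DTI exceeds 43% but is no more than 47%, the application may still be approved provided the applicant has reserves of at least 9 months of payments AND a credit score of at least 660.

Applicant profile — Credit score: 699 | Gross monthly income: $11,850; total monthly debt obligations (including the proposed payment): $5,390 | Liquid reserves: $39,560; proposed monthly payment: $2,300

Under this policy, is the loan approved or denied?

Approved

Credit score 699 ≥ 620 (meets base)
DTI = 5,390/11,850 = 45.5% > 43% — standard DTI limit exceeded.
Reserves = 39,560/2,300 = 17.2 months ≥ 4
DTI 45.5% is within the 43%–47% exception band; checking compensating factors.
Reserves 17.2 ≥ 9 months; credit score 699 ≥ 660.
Both compensating conditions met → exception applies.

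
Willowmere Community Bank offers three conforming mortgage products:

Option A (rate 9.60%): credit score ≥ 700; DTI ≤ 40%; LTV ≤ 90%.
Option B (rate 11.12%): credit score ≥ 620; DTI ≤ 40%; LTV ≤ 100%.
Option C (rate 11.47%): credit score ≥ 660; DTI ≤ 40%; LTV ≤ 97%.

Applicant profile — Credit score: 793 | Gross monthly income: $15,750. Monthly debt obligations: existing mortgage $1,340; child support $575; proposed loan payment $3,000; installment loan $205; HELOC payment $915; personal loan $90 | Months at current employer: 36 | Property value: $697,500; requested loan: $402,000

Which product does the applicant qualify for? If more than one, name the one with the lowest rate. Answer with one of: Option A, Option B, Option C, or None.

Option A

Total debts = (1,340 + 575 + 3,000 + 205 + 915 + 90) = 6,125; DTI = 6,125/15,750 = 38.9%.
LTV = 402,000/697,500 = 57.6%.
Option A: score 793 ≥ 700; DTI 38.9% ≤ 40%; LTV 57.6% ≤ 90% → qualifies.
Option B: score 793 ≥ 620; DTI 38.9% ≤ 40%; LTV 57.6% ≤ 100% → qualifies.
Option C: score 793 ≥ 660; DTI 38.9% ≤ 40%; LTV 57.6% ≤ 97% → qualifies.
Qualifying: Option A, Option B, Option C. Lowest rate is 9.60% → Option A.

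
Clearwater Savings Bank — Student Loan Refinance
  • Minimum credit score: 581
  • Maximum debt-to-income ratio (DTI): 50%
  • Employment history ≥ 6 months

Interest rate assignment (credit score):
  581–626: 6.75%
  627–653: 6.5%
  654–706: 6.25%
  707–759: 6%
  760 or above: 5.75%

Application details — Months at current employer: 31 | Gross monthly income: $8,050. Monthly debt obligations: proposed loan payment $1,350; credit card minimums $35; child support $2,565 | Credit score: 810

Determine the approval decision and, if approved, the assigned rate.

Credit score 810 ≥ 581 (meets minimum)
Employment 31 ≥ 6 months
Total monthly debts = (1,350 + 35 + 2,565) = 3,950. Debt-to-income = 3,950/8,050 = 49.1% — meets 50% limit
All requirements met. Score 810 falls in the 760 or above tier → 5.75%.

Approved at 5.75%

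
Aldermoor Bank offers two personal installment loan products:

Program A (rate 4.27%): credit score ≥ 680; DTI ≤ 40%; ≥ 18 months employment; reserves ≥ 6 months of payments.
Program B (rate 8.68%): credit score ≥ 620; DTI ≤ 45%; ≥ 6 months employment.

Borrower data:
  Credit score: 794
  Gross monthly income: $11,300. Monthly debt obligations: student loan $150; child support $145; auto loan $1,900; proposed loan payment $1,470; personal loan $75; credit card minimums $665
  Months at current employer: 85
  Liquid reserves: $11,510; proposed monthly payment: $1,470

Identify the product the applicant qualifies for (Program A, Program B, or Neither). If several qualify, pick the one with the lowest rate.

Total debts = (150 + 145 + 1,900 + 1,470 + 75 + 665) = 4,405; DTI = 4,405/11,300 = 39%.
Reserves = 11,510/1,470 = 7.8 months.
Program A: score 794 ≥ 680; DTI 39% ≤ 40%; employment 85 ≥ 18 mo; reserves 7.8 ≥ 6 mo → qualifies.
Program B: score 794 ≥ 620; DTI 39% ≤ 45%; employment 85 ≥ 6 mo → qualifies.
Qualifying: Program A, Program B. Lowest rate is 4.27% → Program A.

Program A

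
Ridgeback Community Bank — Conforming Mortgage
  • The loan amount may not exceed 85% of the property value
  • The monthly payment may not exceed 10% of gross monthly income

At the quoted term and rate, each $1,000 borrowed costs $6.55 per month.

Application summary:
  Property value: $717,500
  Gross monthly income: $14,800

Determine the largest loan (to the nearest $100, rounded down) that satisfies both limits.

$225,900

Payment cap: 10% × $14,800 = $1,480/month.
At $6.55 per $1,000, that supports 1,480/6.55 × 1,000 ≈ $225,954 → $225,900.
LTV cap: 85% × $717,500 = $609,875 → $609,800.
Binding constraint: payment-to-income.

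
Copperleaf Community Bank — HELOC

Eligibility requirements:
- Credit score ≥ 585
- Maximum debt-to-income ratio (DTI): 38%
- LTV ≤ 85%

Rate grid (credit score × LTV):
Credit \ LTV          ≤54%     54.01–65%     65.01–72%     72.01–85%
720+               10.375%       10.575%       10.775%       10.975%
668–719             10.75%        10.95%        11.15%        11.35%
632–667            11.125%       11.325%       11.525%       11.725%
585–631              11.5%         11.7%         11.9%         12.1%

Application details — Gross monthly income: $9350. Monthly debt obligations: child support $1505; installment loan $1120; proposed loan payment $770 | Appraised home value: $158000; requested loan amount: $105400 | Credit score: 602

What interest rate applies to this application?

11.9%

Credit score 602 ≥ 585; Total monthly debts = (1,505 + 1,120 + 770) = 3,395. Debt-to-income = 3,395/9,350 = 36.3% — meets 38% limit
LTV: 105,400 ÷ 158,000 = 66.7%, within 85% cap
Credit 602 → row 585–631; LTV 66.7% → column 65.01–72%. Grid cell → 11.9%.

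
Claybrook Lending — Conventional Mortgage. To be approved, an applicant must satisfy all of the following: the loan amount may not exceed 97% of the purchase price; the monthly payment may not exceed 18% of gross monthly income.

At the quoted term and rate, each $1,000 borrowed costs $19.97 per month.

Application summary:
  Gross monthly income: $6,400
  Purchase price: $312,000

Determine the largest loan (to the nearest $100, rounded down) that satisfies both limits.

Payment cap: 18% × $6,400 = $1,152/month.
At $19.97 per $1,000, that supports 1,152/19.97 × 1,000 ≈ $57,686 → $57,600.
LTV cap: 97% × $312,000 = $302,640 → $302,600.
Binding constraint: payment-to-income.

$57,600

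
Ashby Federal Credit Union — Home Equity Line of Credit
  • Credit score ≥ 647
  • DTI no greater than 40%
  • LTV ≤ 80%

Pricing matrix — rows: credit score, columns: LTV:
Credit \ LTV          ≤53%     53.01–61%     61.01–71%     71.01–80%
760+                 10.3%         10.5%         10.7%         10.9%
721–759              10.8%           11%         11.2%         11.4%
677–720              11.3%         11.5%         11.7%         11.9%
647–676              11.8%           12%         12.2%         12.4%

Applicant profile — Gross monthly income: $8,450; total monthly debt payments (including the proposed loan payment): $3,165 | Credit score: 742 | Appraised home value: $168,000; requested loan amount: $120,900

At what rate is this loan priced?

Credit score 742 ≥ 647; Debt-to-income = 3,165/8,450 = 37.5% — meets 40% limit
LTV = 120,900/168,000 = 72% ≤ 80%
Credit 742 → row 721–759; LTV 72% → column 71.01–80%. Grid cell → 11.4%.

11.4%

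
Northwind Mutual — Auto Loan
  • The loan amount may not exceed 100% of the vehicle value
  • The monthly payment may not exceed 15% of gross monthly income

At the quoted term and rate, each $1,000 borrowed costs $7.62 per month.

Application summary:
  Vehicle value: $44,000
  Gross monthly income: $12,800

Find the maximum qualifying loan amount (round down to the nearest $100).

Payment cap: 15% × $12,800 = $1,920/month.
At $7.62 per $1,000, that supports 1,920/7.62 × 1,000 ≈ $251,968 → $251,900.
LTV cap: 100% × $44,000 = $44,000 → $44,000.
Binding constraint: loan-to-value.

$44,000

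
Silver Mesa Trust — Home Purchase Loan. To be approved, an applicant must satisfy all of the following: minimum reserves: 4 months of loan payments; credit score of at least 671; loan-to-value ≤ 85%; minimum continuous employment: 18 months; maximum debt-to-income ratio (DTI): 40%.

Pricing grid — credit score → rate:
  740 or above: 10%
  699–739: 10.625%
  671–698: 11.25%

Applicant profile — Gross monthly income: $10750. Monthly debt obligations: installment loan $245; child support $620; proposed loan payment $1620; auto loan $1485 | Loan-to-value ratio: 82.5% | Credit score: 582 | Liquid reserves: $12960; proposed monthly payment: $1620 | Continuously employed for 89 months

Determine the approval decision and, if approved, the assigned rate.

Denied

Credit score 582 < 671 (below minimum)
Employment 89 ≥ 18 months
Reserves = 12,960/1,620 = 8.0 months ≥ 4
Total monthly debts = (245 + 620 + 1,620 + 1,485) = 3,970. Debt-to-income = 3,970/10,750 = 36.9% — meets 40% limit
LTV 82.5% ≤ 85%
Not all requirements met → denied.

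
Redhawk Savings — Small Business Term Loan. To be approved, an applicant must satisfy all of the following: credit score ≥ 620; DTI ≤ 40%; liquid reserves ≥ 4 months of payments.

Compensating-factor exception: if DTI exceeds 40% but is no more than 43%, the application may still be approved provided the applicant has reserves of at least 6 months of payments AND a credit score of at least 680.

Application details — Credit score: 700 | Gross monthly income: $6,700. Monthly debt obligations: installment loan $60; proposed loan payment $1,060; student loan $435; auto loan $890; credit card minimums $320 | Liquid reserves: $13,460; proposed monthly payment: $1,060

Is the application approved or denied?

Approved

Credit score 700 ≥ 620 (meets base)
Total debts = (60 + 1,060 + 435 + 890 + 320) = 2,765. DTI: 2,765 ÷ 6,700 = 41.3%, over the 40% base limit.
Reserves: 13,460 ÷ 1,060 = 12.7 months (meets 4-month minimum)
41.3% falls in the override range (40%–43%), so the compensating-factor test applies.
Reserves 12.7 ≥ 6 months; credit score 700 ≥ 680.
Both override conditions satisfied; DTI exception granted.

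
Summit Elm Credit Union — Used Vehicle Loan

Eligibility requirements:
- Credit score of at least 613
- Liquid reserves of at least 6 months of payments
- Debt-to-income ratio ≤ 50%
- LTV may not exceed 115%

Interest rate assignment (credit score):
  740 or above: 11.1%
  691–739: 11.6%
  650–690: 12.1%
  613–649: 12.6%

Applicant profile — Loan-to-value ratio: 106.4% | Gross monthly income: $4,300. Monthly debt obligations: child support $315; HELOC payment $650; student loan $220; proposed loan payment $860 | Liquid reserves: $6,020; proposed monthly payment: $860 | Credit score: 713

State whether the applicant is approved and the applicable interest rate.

Credit score 713 ≥ 613 (meets minimum)
Liquid reserves cover 6,020/860 = 7.0 months — ≥ 6 required
LTV 106.4% ≤ 115%
Total monthly debts = (315 + 650 + 220 + 860) = 2,045. Debt-to-income = 2,045/4,300 = 47.6% — meets 50% limit
All requirements met. Score 713 falls in the 691–739 tier → 11.6%.

Approved at 11.6%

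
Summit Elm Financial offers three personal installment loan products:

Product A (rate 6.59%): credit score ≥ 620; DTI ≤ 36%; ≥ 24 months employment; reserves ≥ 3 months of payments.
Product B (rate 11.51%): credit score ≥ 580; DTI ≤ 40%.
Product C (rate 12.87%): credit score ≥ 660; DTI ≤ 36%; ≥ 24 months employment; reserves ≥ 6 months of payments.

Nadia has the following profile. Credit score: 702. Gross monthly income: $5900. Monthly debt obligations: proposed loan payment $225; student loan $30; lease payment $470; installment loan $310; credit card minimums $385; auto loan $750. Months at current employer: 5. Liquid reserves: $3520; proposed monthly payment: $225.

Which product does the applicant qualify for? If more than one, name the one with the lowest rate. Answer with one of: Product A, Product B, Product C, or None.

Product B

Total debts = (225 + 30 + 470 + 310 + 385 + 750) = 2,170; DTI = 2,170/5,900 = 36.8%.
Reserves = 3,520/225 = 15.6 months.
Product A: score 702 ≥ 620; DTI 36.8% > 36%; employment 5 < 24 mo; reserves 15.6 ≥ 3 mo → does not qualify.
Product B: score 702 ≥ 580; DTI 36.8% ≤ 40% → qualifies.
Product C: score 702 ≥ 660; DTI 36.8% > 36%; employment 5 < 24 mo; reserves 15.6 ≥ 6 mo → does not qualify.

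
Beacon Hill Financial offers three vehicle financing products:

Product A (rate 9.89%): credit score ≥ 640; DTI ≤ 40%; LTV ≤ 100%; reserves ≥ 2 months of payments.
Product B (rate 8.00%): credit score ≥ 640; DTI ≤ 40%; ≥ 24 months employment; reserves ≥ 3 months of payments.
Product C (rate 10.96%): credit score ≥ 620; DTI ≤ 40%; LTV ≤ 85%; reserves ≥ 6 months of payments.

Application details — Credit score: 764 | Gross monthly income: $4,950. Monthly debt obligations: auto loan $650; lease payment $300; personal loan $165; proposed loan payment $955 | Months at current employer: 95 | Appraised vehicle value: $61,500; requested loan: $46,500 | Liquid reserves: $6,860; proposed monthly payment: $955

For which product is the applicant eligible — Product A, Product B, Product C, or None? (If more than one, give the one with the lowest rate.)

None

Total debts = (650 + 300 + 165 + 955) = 2,070; DTI = 2,070/4,950 = 41.8%.
LTV = 46,500/61,500 = 75.6%.
Reserves = 6,860/955 = 7.2 months.
Product A: score 764 ≥ 640; DTI 41.8% > 40%; LTV 75.6% ≤ 100%; reserves 7.2 ≥ 2 mo → does not qualify.
Product B: score 764 ≥ 640; DTI 41.8% > 40%; employment 95 ≥ 24 mo; reserves 7.2 ≥ 3 mo → does not qualify.
Product C: score 764 ≥ 620; DTI 41.8% > 40%; LTV 75.6% ≤ 85%; reserves 7.2 ≥ 6 mo → does not qualify.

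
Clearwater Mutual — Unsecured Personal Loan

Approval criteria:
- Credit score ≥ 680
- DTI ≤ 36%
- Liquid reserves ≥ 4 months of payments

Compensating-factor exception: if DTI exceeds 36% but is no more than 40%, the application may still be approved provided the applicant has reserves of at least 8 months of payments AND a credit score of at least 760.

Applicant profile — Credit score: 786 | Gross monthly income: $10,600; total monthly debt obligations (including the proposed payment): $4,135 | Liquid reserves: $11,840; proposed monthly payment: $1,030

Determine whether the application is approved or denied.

Approved

Credit score 786 ≥ 680 (meets base)
DTI: 4,135 ÷ 10,600 = 39%, over the 36% base limit.
Reserves = 11,840/1,030 = 11.5 months ≥ 4
39% falls in the override range (36%–40%), so the compensating-factor test applies.
Reserves 11.5 ≥ 8 months; credit score 786 ≥ 760.
Both override conditions satisfied; DTI exception granted.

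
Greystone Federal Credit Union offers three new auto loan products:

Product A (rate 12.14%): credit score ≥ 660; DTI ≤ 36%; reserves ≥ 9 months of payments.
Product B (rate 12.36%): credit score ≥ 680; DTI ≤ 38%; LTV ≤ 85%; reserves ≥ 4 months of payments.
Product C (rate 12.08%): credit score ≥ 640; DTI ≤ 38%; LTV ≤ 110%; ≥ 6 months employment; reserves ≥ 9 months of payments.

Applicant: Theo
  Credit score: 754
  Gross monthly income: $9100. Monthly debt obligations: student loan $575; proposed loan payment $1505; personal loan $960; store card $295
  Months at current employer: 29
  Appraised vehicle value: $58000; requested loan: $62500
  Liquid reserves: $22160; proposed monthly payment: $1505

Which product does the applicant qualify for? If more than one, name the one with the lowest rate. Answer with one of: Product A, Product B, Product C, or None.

Total debts = (575 + 1,505 + 960 + 295) = 3,335; DTI = 3,335/9,100 = 36.6%.
LTV = 62,500/58,000 = 107.8%.
Reserves = 22,160/1,505 = 14.7 months.
Product A: score 754 ≥ 660; DTI 36.6% > 36%; reserves 14.7 ≥ 9 mo → does not qualify.
Product B: score 754 ≥ 680; DTI 36.6% ≤ 38%; LTV 107.8% > 85%; reserves 14.7 ≥ 4 mo → does not qualify.
Product C: score 754 ≥ 640; DTI 36.6% ≤ 38%; LTV 107.8% ≤ 110%; employment 29 ≥ 6 mo; reserves 14.7 ≥ 9 mo → qualifies.

Product C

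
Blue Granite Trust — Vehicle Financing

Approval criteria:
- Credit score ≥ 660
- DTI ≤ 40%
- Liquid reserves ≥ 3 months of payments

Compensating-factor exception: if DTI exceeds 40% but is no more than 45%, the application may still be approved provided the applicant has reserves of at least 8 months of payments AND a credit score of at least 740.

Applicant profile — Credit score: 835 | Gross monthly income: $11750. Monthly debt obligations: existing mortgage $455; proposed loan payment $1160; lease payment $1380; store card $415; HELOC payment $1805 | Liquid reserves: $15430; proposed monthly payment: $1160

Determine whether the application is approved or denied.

Credit score 835 ≥ 660 (meets base)
Total debts = (455 + 1,160 + 1,380 + 415 + 1,805) = 5,215. DTI = 5,215/11,750 = 44.4% > 40% — standard DTI limit exceeded.
Liquid reserves cover 15,430/1,160 = 13.3 months — ≥ 3 required
DTI 44.4% is within the 40%–45% exception band; checking compensating factors.
Reserves 13.3 ≥ 8 months; credit score 835 ≥ 740.
Both override conditions satisfied; DTI exception granted.

Approved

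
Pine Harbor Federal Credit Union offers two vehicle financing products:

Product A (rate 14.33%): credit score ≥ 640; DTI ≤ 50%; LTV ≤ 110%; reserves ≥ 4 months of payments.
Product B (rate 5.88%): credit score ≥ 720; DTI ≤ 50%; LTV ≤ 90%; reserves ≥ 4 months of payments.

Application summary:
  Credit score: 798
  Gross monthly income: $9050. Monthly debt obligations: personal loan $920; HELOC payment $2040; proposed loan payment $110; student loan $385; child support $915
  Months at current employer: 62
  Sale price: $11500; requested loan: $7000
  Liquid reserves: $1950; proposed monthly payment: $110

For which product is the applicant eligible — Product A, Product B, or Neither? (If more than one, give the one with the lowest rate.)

Total debts = (920 + 2,040 + 110 + 385 + 915) = 4,370; DTI = 4,370/9,050 = 48.3%.
LTV = 7,000/11,500 = 60.9%.
Reserves = 1,950/110 = 17.7 months.
Product A: score 798 ≥ 640; DTI 48.3% ≤ 50%; LTV 60.9% ≤ 110%; reserves 17.7 ≥ 4 mo → qualifies.
Product B: score 798 ≥ 720; DTI 48.3% ≤ 50%; LTV 60.9% ≤ 90%; reserves 17.7 ≥ 4 mo → qualifies.
Qualifying: Product A, Product B. Lowest rate is 5.88% → Product B.

Product B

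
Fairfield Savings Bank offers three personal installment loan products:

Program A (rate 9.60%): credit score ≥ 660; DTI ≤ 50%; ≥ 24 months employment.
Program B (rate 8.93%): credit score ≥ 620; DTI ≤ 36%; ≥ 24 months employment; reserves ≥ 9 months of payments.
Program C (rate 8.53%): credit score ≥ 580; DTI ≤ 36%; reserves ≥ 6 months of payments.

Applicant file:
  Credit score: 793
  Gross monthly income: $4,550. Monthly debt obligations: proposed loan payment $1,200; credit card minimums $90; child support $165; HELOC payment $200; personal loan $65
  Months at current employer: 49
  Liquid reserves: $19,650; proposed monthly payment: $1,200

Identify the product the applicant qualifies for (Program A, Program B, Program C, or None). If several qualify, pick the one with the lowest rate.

Program A

Total debts = (1,200 + 90 + 165 + 200 + 65) = 1,720; DTI = 1,720/4,550 = 37.8%.
Reserves = 19,650/1,200 = 16.4 months.
Program A: score 793 ≥ 660; DTI 37.8% ≤ 50%; employment 49 ≥ 24 mo → qualifies.
Program B: score 793 ≥ 620; DTI 37.8% > 36%; employment 49 ≥ 24 mo; reserves 16.4 ≥ 9 mo → does not qualify.
Program C: score 793 ≥ 580; DTI 37.8% > 36%; reserves 16.4 ≥ 6 mo → does not qualify.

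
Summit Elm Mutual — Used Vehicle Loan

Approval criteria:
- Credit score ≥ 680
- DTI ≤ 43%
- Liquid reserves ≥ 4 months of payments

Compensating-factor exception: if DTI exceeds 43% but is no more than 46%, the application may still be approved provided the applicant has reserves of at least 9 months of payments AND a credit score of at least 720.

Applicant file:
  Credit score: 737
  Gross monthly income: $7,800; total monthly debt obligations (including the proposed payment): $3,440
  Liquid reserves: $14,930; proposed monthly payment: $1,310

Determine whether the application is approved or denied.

Approved

Credit score 737 ≥ 680 (meets base)
DTI: 3,440 ÷ 7,800 = 44.1%, over the 43% base limit.
Reserves = 14,930/1,310 = 11.4 months ≥ 4
44.1% falls in the override range (43%–46%), so the compensating-factor test applies.
Reserves 11.4 ≥ 9 months; credit score 737 ≥ 720.
Both override conditions satisfied; DTI exception granted.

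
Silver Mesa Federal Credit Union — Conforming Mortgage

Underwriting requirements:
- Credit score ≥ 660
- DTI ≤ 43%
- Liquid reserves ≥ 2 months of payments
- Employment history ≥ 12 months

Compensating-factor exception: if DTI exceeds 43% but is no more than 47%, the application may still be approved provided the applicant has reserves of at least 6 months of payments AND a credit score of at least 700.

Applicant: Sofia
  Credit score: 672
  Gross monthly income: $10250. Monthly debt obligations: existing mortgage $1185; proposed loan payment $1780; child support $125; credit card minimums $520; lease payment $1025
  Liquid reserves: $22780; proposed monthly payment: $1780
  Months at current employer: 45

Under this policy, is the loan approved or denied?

Credit score 672 ≥ 660 (meets base)
Total debts = (1,185 + 1,780 + 125 + 520 + 1,025) = 4,635. DTI = 4,635/10,250 = 45.2% > 43% — standard DTI limit exceeded.
Reserves: 22,780 ÷ 1,780 = 12.8 months (meets 2-month minimum)
Employment 45 ≥ 12 months
DTI 45.2% is within the 43%–47% exception band; checking compensating factors.
Override check — reserves: 12.8 mo (ok); score: 672 (below 700).
Override conditions not both satisfied; exception does not apply.

Denied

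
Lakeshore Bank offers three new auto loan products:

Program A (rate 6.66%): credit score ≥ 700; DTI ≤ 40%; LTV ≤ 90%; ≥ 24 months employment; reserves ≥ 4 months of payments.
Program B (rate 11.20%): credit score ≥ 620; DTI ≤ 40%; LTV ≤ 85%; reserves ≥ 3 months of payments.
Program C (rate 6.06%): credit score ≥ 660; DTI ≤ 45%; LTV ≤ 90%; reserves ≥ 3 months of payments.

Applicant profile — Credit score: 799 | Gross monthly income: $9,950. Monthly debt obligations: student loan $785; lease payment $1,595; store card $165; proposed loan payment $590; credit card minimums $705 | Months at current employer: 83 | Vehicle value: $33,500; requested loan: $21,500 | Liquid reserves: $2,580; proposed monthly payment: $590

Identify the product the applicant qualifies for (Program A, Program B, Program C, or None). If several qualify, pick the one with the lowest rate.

Total debts = (785 + 1,595 + 165 + 590 + 705) = 3,840; DTI = 3,840/9,950 = 38.6%.
LTV = 21,500/33,500 = 64.2%.
Reserves = 2,580/590 = 4.4 months.
Program A: score 799 ≥ 700; DTI 38.6% ≤ 40%; LTV 64.2% ≤ 90%; employment 83 ≥ 24 mo; reserves 4.4 ≥ 4 mo → qualifies.
Program B: score 799 ≥ 620; DTI 38.6% ≤ 40%; LTV 64.2% ≤ 85%; reserves 4.4 ≥ 3 mo → qualifies.
Program C: score 799 ≥ 660; DTI 38.6% ≤ 45%; LTV 64.2% ≤ 90%; reserves 4.4 ≥ 3 mo → qualifies.
Qualifying: Program A, Program B, Program C. Lowest rate is 6.06% → Program C.

Program C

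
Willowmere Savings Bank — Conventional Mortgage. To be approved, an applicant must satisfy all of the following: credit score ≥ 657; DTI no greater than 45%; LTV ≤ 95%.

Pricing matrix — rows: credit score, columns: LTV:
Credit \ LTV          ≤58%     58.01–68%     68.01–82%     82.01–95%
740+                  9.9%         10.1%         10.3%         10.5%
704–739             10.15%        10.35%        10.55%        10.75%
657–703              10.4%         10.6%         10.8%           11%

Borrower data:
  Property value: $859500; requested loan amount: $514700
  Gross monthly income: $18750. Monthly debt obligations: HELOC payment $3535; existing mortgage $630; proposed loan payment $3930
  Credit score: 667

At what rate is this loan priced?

10.6%

Credit score 667 ≥ 657; Total monthly debts = (3,535 + 630 + 3,930) = 8,095. Debt-to-income = 8,095/18,750 = 43.2% — meets 45% limit
LTV: 514,700 ÷ 859,500 = 59.9%, within 95% cap
Score 667 is in the 657–703 band; LTV 59.9% is in the 58.01–68% band → 10.6%.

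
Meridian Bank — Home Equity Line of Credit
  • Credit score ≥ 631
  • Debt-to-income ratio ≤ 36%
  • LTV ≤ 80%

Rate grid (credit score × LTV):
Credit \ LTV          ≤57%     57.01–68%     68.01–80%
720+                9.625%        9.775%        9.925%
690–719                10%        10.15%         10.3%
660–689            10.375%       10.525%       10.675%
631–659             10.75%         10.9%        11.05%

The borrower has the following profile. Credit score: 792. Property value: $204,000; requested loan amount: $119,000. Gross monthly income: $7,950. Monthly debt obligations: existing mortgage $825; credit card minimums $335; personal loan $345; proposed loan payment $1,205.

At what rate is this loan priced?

Credit score 792 ≥ 631; Total monthly debts = (825 + 335 + 345 + 1,205) = 2,710. DTI: 2,710 ÷ 7,950 = 34.1%, within the 36% cap
LTV: 119,000 ÷ 204,000 = 58.3%, within 80% cap
Score 792 is in the 720+ band; LTV 58.3% is in the 57.01–68% band → 9.775%.

9.775%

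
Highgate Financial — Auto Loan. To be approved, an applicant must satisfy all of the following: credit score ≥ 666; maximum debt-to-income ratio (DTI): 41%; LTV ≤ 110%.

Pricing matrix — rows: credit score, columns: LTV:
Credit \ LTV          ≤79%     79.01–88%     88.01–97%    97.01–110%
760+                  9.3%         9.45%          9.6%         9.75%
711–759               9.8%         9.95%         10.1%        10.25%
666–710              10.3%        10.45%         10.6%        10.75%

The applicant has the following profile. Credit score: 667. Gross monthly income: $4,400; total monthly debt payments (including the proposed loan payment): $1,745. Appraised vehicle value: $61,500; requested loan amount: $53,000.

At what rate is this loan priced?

Credit score 667 ≥ 666; DTI: 1,745 ÷ 4,400 = 39.7%, within the 41% cap
LTV = 53,000/61,500 = 86.2% ≤ 110%
Row: 667 falls in 666–710. Column: 86.2% falls in 79.01–88%. Rate = 10.45%.

10.45%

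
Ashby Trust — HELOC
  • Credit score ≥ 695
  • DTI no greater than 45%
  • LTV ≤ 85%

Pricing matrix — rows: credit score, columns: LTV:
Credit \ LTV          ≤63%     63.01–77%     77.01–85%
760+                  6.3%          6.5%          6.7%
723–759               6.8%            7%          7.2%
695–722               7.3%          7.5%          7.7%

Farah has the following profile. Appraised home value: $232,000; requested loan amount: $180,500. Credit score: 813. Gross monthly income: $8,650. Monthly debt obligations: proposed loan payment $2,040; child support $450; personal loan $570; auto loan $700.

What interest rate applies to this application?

6.7%

Credit score 813 ≥ 695; Total monthly debts = (2,040 + 450 + 570 + 700) = 3,760. DTI: 3,760 ÷ 8,650 = 43.5%, within the 45% cap
LTV: 180,500 ÷ 232,000 = 77.8%, within 85% cap
Score 813 is in the 760+ band; LTV 77.8% is in the 77.01–85% band → 6.7%.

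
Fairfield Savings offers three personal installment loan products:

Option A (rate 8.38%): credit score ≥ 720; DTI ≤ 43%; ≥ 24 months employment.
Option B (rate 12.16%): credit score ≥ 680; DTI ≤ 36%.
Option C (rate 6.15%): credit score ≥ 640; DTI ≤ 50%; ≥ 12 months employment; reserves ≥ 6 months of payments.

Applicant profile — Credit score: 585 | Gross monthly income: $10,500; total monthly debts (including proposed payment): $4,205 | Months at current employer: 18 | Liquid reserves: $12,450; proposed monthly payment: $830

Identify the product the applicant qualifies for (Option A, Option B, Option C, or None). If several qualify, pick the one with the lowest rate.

DTI = 4,205/10,500 = 40%.
Reserves = 12,450/830 = 15.0 months.
Option A: score 585 < 720; DTI 40% ≤ 43%; employment 18 < 24 mo → does not qualify.
Option B: score 585 < 680; DTI 40% > 36% → does not qualify.
Option C: score 585 < 640; DTI 40% ≤ 50%; employment 18 ≥ 12 mo; reserves 15.0 ≥ 6 mo → does not qualify.

None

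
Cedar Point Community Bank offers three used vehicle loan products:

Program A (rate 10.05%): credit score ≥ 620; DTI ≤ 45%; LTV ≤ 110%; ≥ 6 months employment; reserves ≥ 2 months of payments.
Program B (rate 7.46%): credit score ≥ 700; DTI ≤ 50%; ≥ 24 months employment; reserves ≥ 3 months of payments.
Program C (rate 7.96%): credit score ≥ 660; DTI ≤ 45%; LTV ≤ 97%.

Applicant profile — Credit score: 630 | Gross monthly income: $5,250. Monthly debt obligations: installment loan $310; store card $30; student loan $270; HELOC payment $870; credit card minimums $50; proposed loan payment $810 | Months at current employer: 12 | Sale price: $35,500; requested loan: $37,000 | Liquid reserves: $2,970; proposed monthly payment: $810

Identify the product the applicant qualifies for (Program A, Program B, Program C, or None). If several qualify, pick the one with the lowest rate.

Program A

Total debts = (310 + 30 + 270 + 870 + 50 + 810) = 2,340; DTI = 2,340/5,250 = 44.6%.
LTV = 37,000/35,500 = 104.2%.
Reserves = 2,970/810 = 3.7 months.
Program A: score 630 ≥ 620; DTI 44.6% ≤ 45%; LTV 104.2% ≤ 110%; employment 12 ≥ 6 mo; reserves 3.7 ≥ 2 mo → qualifies.
Program B: score 630 < 700; DTI 44.6% ≤ 50%; employment 12 < 24 mo; reserves 3.7 ≥ 3 mo → does not qualify.
Program C: score 630 < 660; DTI 44.6% ≤ 45%; LTV 104.2% > 97% → does not qualify.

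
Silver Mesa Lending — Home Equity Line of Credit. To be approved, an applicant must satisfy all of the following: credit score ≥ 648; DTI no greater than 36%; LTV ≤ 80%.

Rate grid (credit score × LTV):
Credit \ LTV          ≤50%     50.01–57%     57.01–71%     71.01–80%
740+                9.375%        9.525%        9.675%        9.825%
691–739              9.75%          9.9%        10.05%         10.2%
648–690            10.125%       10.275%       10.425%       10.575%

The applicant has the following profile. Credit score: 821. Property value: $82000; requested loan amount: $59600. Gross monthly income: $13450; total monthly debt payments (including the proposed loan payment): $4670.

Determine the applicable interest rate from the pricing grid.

9.825%

Credit score 821 ≥ 648; DTI = 4,670/13,450 = 34.7% ≤ 36%
Loan-to-value = 59,600/82,000 = 72.7% — pass (80% max)
Score 821 is in the 740+ band; LTV 72.7% is in the 71.01–80% band → 9.825%.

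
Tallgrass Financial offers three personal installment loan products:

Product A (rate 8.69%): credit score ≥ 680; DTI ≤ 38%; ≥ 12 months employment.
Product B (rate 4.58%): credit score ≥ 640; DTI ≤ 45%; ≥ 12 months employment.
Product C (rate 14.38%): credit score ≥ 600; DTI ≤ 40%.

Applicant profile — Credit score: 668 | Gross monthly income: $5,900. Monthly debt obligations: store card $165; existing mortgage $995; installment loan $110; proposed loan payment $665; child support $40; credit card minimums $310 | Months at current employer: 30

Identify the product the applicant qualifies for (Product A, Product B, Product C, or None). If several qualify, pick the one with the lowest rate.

Total debts = (165 + 995 + 110 + 665 + 40 + 310) = 2,285; DTI = 2,285/5,900 = 38.7%.
Product A: score 668 < 680; DTI 38.7% > 38%; employment 30 ≥ 12 mo → does not qualify.
Product B: score 668 ≥ 640; DTI 38.7% ≤ 45%; employment 30 ≥ 12 mo → qualifies.
Product C: score 668 ≥ 600; DTI 38.7% ≤ 40% → qualifies.
Qualifying: Product B, Product C. Lowest rate is 4.58% → Product B.

Product B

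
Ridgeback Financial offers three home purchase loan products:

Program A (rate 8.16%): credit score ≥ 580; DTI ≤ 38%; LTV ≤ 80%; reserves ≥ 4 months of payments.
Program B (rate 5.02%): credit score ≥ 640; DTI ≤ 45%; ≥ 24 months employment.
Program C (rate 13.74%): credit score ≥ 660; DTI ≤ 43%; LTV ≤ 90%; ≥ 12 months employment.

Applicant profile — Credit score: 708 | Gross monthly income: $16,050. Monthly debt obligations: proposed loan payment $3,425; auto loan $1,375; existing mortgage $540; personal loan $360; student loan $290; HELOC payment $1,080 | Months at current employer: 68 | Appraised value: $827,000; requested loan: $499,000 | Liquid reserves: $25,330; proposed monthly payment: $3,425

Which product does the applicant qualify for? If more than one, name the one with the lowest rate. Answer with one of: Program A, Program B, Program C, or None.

Total debts = (3,425 + 1,375 + 540 + 360 + 290 + 1,080) = 7,070; DTI = 7,070/16,050 = 44%.
LTV = 499,000/827,000 = 60.3%.
Reserves = 25,330/3,425 = 7.4 months.
Program A: score 708 ≥ 580; DTI 44% > 38%; LTV 60.3% ≤ 80%; reserves 7.4 ≥ 4 mo → does not qualify.
Program B: score 708 ≥ 640; DTI 44% ≤ 45%; employment 68 ≥ 24 mo → qualifies.
Program C: score 708 ≥ 660; DTI 44% > 43%; LTV 60.3% ≤ 90%; employment 68 ≥ 12 mo → does not qualify.

Program B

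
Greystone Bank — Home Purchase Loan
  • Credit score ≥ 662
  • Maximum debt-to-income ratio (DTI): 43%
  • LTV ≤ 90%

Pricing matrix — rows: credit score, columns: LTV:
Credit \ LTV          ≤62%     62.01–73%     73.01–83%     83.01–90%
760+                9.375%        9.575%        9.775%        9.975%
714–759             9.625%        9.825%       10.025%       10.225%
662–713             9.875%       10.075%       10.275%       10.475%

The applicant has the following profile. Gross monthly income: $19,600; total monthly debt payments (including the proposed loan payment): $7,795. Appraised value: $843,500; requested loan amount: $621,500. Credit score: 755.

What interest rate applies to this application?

10.025%

Credit score 755 ≥ 662; DTI = 7,795/19,600 = 39.8% ≤ 43%
LTV: 621,500 ÷ 843,500 = 73.7%, within 90% cap
Row: 755 falls in 714–759. Column: 73.7% falls in 73.01–83%. Rate = 10.025%.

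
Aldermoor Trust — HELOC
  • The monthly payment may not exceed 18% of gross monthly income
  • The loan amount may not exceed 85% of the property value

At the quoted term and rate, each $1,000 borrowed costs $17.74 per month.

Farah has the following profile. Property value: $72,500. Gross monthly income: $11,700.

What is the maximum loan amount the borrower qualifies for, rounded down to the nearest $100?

$61,600

Payment cap: 18% × $11,700 = $2,106/month.
At $17.74 per $1,000, that supports 2,106/17.74 × 1,000 ≈ $118,714 → $118,700.
LTV cap: 85% × $72,500 = $61,625 → $61,600.
Binding constraint: loan-to-value.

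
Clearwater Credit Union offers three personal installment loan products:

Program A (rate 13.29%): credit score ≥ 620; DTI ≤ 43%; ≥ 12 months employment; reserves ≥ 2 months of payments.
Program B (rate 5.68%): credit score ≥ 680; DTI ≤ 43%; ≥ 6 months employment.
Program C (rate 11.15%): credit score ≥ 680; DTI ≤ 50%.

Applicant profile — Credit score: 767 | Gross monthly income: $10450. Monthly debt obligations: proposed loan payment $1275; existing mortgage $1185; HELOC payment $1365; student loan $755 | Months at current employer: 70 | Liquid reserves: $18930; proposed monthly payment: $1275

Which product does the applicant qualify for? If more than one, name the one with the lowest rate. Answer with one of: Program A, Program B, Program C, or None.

Total debts = (1,275 + 1,185 + 1,365 + 755) = 4,580; DTI = 4,580/10,450 = 43.8%.
Reserves = 18,930/1,275 = 14.8 months.
Program A: score 767 ≥ 620; DTI 43.8% > 43%; employment 70 ≥ 12 mo; reserves 14.8 ≥ 2 mo → does not qualify.
Program B: score 767 ≥ 680; DTI 43.8% > 43%; employment 70 ≥ 6 mo → does not qualify.
Program C: score 767 ≥ 680; DTI 43.8% ≤ 50% → qualifies.

Program C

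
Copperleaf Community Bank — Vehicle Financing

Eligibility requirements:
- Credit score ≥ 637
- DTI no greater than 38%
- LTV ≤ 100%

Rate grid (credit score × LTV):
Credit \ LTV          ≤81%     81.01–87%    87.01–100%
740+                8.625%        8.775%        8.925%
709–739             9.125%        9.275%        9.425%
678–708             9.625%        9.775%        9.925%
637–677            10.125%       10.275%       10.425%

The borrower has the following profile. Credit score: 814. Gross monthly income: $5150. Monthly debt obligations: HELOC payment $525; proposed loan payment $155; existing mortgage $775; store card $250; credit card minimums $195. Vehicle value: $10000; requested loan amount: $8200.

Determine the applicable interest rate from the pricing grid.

8.775%

Credit score 814 ≥ 637; Total monthly debts = (525 + 155 + 775 + 250 + 195) = 1,900. DTI = 1,900/5,150 = 36.9% ≤ 38%
LTV = 8,200/10,000 = 82% ≤ 100%
Row: 814 falls in 740+. Column: 82% falls in 81.01–87%. Rate = 8.775%.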